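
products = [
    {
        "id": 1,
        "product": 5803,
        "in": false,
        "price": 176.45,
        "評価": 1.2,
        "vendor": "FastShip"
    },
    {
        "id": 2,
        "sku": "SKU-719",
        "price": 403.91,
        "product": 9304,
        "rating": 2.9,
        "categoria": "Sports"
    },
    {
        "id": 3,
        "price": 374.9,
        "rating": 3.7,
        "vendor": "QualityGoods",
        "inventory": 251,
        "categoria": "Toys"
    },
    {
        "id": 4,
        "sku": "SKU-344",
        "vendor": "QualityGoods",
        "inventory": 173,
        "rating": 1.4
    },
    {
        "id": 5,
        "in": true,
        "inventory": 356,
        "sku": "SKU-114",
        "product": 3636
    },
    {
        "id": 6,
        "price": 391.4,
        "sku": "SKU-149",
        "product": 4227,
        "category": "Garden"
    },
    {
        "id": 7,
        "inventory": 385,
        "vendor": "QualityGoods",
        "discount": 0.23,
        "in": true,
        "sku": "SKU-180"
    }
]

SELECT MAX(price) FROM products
403.91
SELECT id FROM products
[1, 2, 3, 4, 5, 6, 7]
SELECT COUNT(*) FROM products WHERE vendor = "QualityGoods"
3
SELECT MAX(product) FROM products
9304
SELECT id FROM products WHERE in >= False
[1, 5, 7]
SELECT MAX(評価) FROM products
1.2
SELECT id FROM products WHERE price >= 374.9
[2, 3, 6]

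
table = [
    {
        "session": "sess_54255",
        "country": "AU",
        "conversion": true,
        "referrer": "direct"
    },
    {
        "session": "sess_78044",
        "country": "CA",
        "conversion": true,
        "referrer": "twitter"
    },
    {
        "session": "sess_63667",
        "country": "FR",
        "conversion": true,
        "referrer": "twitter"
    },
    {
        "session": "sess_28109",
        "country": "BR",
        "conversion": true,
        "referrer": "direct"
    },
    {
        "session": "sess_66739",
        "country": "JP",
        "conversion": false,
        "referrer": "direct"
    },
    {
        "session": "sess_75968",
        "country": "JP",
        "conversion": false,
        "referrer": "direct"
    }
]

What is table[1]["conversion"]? True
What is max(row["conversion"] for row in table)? True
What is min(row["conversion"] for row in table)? False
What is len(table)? 6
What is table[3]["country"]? "BR"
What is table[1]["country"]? "CA"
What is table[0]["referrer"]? "direct"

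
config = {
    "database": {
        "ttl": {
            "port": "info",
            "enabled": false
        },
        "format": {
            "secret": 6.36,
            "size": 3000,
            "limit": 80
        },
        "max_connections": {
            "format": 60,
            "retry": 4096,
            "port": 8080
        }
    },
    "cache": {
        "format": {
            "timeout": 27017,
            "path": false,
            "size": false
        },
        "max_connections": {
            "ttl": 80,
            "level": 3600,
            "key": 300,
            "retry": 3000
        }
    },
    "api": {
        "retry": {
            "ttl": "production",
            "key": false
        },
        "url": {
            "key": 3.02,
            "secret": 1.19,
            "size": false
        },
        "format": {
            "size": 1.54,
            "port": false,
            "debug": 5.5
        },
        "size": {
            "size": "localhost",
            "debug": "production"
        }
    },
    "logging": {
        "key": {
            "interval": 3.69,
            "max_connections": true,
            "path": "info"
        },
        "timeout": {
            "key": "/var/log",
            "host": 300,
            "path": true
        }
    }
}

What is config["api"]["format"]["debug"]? 5.5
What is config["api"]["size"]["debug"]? "production"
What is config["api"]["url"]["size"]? False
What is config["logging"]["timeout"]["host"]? 300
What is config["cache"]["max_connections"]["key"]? 300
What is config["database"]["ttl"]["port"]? "info"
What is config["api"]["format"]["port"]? False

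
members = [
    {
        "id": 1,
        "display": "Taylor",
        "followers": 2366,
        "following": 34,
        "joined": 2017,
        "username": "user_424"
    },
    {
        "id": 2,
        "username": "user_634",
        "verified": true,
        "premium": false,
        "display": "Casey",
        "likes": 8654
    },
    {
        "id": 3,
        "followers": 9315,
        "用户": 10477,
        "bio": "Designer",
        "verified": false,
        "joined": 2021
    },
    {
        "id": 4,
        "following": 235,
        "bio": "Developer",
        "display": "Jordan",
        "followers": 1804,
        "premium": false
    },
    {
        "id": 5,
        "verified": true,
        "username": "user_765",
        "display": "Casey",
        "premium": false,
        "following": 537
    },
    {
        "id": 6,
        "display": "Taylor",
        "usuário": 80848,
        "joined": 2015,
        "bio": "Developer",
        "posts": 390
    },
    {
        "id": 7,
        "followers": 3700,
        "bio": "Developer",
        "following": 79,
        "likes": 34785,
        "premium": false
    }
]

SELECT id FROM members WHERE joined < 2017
[6]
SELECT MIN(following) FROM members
34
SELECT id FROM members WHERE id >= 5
[5, 6, 7]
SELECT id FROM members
[1, 2, 3, 4, 5, 6, 7]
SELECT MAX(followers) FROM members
9315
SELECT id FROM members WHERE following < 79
[1]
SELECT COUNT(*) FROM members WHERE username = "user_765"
1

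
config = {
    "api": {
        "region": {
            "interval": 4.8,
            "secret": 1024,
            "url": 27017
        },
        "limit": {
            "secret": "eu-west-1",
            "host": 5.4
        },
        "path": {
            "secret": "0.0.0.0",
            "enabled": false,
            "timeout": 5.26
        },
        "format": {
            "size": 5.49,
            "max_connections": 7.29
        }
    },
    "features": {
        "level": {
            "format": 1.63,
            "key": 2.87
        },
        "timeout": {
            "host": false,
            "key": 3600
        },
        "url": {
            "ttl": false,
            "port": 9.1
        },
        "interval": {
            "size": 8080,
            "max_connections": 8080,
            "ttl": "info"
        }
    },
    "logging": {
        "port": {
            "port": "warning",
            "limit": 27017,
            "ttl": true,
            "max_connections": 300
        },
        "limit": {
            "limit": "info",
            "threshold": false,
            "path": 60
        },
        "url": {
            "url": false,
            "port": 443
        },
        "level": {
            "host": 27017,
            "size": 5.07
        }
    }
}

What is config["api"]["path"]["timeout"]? 5.26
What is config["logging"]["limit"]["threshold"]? False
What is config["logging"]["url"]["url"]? False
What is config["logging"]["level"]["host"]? 27017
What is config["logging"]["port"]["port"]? "warning"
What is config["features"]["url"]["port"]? 9.1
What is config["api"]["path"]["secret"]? "0.0.0.0"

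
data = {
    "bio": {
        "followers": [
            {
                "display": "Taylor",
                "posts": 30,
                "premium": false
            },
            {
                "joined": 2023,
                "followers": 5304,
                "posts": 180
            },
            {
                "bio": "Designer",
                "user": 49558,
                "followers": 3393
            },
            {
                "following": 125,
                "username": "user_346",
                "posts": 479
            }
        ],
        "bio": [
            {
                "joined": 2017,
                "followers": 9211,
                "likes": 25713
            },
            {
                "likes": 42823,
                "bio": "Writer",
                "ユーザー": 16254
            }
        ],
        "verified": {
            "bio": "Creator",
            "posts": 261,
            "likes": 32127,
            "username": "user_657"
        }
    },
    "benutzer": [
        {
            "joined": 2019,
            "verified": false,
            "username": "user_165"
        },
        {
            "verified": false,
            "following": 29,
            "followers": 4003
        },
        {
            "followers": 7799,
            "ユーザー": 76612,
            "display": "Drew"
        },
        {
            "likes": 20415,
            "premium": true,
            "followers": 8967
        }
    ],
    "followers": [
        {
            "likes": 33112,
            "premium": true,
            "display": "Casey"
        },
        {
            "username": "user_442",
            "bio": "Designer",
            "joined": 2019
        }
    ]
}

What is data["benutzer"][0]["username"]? "user_165"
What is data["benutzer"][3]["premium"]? True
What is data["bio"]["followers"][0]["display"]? "Taylor"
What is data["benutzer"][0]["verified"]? False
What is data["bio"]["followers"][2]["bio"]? "Designer"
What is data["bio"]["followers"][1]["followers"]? 5304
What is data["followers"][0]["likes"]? 33112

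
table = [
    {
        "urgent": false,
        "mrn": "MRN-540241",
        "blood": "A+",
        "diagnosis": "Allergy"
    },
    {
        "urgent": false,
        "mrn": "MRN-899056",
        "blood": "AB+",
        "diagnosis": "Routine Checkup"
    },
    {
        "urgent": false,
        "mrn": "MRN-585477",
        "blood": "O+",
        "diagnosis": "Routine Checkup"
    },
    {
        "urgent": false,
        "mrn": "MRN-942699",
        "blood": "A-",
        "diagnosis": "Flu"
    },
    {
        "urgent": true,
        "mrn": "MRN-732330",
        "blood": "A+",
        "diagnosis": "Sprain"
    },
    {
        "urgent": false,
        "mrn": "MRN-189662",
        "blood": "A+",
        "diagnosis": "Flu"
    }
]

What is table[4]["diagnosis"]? "Sprain"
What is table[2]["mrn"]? "MRN-585477"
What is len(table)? 6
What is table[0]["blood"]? "A+"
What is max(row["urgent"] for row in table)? True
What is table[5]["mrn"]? "MRN-189662"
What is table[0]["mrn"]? "MRN-540241"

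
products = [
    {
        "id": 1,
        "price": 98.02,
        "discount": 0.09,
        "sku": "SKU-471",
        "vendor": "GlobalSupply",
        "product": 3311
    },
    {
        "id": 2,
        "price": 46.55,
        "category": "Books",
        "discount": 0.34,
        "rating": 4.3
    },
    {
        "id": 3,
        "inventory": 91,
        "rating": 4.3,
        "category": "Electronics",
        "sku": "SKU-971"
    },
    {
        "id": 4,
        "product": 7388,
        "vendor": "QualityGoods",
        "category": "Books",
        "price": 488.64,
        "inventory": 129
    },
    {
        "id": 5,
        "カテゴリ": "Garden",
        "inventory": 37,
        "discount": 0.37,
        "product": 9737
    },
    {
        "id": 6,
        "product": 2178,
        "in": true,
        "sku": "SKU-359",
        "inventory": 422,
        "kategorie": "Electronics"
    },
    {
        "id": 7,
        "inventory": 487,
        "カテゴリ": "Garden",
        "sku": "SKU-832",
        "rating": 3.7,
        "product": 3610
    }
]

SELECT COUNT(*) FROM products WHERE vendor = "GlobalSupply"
1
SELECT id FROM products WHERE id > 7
[]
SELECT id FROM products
[1, 2, 3, 4, 5, 6, 7]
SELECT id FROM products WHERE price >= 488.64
[4]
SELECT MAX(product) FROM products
9737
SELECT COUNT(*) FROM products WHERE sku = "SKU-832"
1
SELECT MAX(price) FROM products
488.64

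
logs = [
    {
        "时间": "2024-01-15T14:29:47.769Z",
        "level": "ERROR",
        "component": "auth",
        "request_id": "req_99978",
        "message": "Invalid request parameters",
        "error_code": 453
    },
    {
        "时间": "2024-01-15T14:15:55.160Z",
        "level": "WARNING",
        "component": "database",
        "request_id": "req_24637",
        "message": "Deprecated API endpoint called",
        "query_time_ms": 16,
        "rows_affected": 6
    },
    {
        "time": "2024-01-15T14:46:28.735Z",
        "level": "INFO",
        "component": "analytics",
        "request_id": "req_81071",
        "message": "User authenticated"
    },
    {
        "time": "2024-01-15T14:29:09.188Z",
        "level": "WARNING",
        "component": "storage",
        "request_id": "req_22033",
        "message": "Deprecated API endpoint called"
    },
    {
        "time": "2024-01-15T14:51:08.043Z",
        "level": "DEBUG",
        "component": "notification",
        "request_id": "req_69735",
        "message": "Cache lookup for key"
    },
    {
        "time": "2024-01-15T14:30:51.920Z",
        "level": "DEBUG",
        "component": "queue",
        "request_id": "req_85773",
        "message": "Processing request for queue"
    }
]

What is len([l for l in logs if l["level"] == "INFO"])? 1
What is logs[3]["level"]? "WARNING"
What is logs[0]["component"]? "auth"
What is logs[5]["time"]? "2024-01-15T14:30:51.920Z"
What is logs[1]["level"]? "WARNING"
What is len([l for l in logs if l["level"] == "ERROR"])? 1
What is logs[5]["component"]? "queue"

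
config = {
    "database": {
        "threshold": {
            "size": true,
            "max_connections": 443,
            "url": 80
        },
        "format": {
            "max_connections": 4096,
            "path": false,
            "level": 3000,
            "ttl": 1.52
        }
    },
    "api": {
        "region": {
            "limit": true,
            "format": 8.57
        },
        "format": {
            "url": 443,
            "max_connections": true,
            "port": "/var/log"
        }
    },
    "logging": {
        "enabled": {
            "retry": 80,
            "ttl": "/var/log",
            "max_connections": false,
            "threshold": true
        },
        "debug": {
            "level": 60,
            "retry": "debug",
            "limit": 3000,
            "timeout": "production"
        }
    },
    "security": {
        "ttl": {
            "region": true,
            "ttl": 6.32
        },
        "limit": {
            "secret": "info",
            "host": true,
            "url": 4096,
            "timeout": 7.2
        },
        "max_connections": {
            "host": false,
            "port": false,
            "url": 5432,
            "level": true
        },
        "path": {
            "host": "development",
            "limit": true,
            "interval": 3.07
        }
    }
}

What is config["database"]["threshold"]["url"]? 80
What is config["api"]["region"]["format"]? 8.57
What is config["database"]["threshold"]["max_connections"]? 443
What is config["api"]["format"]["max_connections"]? True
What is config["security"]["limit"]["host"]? True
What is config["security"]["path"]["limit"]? True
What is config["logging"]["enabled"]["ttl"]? "/var/log"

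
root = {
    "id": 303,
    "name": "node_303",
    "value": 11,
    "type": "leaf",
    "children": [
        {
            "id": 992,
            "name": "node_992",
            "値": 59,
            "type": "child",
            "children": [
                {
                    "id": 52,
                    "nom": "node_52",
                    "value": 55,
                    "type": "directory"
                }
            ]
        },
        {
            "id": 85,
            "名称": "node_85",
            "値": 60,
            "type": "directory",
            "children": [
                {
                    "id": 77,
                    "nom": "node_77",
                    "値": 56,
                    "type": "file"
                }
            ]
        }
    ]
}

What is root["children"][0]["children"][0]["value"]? 55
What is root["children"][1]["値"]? 60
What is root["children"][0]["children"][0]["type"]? "directory"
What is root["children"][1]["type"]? "directory"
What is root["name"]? "node_303"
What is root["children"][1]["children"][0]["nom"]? "node_77"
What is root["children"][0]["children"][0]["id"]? 52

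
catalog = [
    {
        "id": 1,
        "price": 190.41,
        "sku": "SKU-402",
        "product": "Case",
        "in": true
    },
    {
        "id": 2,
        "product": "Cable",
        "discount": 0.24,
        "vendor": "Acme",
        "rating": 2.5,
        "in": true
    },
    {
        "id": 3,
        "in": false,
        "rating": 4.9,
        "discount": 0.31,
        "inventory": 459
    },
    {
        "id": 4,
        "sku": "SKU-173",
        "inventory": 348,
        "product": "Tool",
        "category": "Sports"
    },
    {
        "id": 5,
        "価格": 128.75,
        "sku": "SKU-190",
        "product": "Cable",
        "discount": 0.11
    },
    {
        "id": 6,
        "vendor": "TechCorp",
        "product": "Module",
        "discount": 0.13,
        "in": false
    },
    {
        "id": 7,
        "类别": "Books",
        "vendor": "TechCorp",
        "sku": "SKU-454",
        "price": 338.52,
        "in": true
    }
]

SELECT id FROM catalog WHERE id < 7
[1, 2, 3, 4, 5, 6]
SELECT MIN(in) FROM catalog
False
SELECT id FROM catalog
[1, 2, 3, 4, 5, 6, 7]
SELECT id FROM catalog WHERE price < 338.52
[1]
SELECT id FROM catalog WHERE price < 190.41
[]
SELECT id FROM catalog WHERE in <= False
[3, 6]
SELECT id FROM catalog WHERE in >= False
[1, 2, 3, 6, 7]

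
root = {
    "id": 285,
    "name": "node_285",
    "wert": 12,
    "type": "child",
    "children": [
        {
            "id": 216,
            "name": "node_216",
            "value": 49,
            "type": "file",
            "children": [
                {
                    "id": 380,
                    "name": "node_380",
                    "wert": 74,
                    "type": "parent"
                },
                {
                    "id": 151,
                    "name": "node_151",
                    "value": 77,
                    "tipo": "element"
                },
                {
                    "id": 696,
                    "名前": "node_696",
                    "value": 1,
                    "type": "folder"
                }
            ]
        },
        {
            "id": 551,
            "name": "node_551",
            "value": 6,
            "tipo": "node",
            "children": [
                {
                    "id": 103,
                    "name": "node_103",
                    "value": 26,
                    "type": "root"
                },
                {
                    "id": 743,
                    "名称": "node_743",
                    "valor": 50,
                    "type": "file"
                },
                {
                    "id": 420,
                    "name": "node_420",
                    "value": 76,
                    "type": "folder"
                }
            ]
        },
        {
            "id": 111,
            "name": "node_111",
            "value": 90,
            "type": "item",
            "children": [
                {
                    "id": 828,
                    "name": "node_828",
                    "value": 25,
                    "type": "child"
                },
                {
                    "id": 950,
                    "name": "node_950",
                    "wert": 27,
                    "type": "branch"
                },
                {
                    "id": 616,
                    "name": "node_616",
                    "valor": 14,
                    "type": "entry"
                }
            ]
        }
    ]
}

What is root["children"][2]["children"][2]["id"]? 616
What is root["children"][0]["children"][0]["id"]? 380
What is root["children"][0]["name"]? "node_216"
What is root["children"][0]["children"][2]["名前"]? "node_696"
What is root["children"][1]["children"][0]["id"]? 103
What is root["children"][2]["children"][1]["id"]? 950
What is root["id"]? 285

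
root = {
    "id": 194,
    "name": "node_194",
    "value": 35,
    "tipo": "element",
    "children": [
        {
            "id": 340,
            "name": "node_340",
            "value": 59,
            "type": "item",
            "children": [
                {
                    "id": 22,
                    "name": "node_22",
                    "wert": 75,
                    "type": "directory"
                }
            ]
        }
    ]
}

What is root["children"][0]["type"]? "item"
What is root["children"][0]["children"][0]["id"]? 22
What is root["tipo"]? "element"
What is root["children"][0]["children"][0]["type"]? "directory"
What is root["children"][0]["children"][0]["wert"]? 75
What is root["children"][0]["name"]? "node_340"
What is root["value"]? 35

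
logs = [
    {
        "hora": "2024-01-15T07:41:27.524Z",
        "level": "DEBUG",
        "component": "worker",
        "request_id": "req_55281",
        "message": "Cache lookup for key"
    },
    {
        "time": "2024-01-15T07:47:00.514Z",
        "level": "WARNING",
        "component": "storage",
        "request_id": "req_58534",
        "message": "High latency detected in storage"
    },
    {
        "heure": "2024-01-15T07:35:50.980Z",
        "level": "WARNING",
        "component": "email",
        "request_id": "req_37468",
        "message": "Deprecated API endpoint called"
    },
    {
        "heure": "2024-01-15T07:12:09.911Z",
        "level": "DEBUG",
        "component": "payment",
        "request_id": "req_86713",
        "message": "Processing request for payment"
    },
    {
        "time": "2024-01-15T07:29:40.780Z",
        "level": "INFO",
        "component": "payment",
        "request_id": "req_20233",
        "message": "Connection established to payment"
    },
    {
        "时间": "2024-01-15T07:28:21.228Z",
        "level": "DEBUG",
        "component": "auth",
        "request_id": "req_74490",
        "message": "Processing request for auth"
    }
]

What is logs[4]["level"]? "INFO"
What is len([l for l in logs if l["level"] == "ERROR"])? 0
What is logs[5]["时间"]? "2024-01-15T07:28:21.228Z"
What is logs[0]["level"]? "DEBUG"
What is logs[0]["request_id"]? "req_55281"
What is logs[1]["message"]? "High latency detected in storage"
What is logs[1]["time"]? "2024-01-15T07:47:00.514Z"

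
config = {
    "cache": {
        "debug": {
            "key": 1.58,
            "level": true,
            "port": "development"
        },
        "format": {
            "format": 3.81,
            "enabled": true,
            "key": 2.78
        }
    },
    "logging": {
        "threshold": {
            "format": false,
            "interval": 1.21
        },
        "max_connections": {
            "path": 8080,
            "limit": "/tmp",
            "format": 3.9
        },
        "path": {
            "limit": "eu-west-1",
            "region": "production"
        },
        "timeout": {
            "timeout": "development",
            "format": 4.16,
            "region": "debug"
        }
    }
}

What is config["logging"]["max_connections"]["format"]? 3.9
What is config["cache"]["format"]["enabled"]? True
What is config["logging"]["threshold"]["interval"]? 1.21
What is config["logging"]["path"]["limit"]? "eu-west-1"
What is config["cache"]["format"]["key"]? 2.78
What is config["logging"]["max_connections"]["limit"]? "/tmp"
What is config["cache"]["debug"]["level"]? True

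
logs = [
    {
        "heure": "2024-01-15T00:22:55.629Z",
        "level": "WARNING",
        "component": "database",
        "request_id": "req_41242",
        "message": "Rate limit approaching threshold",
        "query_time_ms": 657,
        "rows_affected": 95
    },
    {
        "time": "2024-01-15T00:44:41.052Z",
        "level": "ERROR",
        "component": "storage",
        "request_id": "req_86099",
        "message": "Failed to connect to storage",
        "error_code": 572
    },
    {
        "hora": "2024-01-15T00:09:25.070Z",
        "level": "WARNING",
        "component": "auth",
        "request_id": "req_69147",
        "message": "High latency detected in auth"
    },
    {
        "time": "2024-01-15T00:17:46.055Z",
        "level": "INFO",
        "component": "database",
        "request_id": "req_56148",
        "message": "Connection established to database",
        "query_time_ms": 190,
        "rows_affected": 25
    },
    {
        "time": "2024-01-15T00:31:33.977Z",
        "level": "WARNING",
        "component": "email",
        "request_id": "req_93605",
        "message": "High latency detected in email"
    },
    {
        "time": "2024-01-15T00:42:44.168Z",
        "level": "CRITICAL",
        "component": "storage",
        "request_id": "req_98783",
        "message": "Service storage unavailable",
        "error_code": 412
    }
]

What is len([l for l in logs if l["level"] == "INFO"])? 1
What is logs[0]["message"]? "Rate limit approaching threshold"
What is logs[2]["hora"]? "2024-01-15T00:09:25.070Z"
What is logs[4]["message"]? "High latency detected in email"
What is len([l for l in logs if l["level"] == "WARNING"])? 3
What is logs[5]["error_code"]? 412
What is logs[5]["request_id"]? "req_98783"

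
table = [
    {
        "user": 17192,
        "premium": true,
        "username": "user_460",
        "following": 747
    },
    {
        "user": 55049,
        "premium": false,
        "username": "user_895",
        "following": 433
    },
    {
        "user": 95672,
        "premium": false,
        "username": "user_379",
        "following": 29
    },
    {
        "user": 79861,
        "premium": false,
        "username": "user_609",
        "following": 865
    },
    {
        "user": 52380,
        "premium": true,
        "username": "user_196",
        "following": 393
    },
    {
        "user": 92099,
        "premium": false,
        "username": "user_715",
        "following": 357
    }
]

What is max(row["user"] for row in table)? 95672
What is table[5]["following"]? 357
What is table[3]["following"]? 865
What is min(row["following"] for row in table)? 29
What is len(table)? 6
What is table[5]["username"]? "user_715"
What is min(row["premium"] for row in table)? False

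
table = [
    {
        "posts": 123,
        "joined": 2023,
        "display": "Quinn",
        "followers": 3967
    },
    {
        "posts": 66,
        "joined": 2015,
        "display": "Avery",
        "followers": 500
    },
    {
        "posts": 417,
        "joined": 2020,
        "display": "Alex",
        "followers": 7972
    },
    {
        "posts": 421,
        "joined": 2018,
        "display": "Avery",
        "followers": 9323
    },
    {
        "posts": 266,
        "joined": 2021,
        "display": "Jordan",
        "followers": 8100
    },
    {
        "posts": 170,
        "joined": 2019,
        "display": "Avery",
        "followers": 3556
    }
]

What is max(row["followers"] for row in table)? 9323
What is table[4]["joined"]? 2021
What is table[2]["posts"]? 417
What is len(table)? 6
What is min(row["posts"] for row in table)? 66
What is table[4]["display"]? "Jordan"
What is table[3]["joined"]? 2018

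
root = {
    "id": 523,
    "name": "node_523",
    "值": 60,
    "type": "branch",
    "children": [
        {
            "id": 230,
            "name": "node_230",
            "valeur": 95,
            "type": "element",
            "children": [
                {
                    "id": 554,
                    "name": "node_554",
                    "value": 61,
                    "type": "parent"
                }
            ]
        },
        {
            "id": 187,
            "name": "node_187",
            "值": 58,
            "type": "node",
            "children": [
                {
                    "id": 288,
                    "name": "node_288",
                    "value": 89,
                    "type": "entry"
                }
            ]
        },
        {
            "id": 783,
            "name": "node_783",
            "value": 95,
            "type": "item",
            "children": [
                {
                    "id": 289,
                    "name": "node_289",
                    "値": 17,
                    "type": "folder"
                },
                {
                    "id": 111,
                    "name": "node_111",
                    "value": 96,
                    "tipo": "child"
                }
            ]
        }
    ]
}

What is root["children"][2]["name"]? "node_783"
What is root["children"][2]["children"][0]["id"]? 289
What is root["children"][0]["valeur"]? 95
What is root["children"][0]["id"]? 230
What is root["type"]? "branch"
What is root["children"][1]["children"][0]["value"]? 89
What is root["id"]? 523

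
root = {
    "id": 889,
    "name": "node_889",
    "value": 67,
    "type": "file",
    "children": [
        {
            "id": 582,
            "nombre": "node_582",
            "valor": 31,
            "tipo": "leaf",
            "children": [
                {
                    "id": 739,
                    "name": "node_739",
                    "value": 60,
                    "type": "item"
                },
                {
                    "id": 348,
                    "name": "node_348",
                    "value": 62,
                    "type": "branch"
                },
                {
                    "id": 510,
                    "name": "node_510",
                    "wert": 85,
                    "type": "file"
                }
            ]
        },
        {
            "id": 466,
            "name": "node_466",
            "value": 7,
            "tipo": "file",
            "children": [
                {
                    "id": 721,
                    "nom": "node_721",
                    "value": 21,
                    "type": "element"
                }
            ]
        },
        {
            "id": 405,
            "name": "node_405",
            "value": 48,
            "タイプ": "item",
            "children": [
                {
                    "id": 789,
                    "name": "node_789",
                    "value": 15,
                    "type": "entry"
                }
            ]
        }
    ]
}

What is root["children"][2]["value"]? 48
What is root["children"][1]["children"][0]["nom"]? "node_721"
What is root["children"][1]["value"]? 7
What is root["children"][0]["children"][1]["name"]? "node_348"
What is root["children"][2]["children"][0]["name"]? "node_789"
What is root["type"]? "file"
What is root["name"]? "node_889"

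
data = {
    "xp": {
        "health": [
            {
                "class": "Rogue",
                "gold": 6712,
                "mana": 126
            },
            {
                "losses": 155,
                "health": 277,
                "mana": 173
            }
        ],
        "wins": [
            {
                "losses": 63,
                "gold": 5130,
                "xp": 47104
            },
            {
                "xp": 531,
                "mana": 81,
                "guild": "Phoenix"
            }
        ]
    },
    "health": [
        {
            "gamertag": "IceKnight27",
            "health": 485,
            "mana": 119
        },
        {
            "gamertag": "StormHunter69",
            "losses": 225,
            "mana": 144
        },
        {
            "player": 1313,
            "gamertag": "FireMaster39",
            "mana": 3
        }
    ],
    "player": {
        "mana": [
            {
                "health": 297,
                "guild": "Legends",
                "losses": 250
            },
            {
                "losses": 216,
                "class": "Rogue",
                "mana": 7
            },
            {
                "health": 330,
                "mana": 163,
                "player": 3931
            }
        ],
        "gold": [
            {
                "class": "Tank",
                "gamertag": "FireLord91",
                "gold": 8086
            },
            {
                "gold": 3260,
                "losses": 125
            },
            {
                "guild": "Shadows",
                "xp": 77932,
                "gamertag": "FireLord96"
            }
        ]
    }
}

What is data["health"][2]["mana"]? 3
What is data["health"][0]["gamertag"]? "IceKnight27"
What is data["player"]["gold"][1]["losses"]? 125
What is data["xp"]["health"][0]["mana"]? 126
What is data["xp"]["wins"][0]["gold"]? 5130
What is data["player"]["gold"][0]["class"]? "Tank"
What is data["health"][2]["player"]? 1313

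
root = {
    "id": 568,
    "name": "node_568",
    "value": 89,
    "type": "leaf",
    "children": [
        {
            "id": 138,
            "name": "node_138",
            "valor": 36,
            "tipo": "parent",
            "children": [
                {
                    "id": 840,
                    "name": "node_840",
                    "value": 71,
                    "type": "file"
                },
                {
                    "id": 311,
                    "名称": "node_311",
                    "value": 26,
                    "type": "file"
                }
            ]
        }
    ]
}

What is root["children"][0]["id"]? 138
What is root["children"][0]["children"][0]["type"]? "file"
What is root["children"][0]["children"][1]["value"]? 26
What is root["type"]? "leaf"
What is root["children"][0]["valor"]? 36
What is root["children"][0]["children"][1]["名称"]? "node_311"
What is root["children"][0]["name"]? "node_138"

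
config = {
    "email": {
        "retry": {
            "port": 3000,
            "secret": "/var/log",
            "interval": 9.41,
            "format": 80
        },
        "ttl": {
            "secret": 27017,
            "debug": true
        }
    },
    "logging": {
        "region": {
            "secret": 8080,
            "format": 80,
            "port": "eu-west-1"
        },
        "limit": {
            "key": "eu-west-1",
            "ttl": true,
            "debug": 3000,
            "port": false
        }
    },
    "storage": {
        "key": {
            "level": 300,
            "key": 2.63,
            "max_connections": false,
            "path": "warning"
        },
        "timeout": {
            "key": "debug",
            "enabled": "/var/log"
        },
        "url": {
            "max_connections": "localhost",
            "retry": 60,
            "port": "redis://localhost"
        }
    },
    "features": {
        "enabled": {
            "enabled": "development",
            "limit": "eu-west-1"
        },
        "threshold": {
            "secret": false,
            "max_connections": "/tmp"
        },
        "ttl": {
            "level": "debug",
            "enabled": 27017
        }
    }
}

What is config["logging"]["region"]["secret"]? 8080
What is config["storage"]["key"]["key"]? 2.63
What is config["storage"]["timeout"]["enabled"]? "/var/log"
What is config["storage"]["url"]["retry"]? 60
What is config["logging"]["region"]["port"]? "eu-west-1"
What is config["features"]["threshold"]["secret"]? False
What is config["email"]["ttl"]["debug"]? True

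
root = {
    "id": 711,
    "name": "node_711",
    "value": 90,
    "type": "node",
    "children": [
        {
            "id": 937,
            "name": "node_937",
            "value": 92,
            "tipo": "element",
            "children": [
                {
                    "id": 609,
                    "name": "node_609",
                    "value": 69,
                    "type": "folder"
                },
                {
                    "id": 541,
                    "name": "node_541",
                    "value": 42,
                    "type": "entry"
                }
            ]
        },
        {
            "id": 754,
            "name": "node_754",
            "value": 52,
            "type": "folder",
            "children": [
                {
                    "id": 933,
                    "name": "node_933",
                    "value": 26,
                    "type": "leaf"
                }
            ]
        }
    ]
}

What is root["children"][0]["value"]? 92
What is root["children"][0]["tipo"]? "element"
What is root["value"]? 90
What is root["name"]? "node_711"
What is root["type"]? "node"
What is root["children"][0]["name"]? "node_937"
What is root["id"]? 711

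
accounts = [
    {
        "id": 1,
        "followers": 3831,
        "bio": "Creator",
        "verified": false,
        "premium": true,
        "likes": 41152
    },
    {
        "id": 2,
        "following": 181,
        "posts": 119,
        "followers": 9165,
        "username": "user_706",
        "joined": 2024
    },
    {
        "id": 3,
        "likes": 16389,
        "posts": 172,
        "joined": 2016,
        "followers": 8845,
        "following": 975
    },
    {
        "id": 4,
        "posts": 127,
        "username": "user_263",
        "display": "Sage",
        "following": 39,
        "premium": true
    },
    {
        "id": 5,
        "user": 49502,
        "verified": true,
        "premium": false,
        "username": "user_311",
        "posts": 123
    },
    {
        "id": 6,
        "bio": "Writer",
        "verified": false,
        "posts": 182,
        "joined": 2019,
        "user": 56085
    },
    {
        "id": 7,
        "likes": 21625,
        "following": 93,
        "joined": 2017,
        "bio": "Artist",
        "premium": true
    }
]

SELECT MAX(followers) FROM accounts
9165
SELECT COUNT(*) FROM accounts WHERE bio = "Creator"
1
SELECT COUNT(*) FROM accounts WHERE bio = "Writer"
1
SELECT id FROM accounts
[1, 2, 3, 4, 5, 6, 7]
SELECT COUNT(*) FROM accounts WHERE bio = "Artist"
1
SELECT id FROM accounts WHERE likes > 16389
[1, 7]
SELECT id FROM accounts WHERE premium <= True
[1, 4, 5, 7]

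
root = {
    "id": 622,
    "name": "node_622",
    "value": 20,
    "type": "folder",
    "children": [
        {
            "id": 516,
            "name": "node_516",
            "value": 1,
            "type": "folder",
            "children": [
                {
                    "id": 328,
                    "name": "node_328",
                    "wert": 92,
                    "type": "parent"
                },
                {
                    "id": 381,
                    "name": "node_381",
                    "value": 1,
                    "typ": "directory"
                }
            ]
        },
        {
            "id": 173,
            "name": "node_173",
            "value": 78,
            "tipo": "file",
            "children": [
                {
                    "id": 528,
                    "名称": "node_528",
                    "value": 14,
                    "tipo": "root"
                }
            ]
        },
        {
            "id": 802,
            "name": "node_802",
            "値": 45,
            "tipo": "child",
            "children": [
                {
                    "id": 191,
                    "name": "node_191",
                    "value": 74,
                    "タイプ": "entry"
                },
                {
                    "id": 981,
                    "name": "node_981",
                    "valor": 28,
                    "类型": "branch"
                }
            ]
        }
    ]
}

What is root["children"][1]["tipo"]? "file"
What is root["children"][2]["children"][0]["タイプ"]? "entry"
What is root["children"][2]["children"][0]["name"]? "node_191"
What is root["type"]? "folder"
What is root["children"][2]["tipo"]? "child"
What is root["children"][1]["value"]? 78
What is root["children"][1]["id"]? 173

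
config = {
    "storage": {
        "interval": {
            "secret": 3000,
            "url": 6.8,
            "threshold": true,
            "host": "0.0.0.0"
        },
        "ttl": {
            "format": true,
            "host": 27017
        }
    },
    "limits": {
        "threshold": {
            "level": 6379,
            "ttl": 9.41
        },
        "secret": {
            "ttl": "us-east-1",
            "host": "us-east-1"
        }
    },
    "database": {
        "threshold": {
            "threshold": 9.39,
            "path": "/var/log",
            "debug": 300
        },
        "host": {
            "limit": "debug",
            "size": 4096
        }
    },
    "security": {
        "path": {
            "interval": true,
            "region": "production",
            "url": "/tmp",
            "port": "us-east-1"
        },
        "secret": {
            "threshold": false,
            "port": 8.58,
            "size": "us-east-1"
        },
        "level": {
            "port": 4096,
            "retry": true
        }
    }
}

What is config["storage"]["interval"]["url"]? 6.8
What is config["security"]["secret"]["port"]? 8.58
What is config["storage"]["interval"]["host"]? "0.0.0.0"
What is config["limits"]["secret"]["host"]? "us-east-1"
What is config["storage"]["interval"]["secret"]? 3000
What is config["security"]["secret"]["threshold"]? False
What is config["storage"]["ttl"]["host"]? 27017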